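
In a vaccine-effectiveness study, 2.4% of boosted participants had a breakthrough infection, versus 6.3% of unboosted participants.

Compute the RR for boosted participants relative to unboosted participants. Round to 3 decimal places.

RR = 0.02400 / 0.06300 = 0.381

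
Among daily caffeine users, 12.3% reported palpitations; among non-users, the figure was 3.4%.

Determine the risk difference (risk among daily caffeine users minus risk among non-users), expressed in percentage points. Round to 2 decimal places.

risk difference = 0.12300 − 0.03400 = 0.08900 → 8.90 percentage points

RD: 8.90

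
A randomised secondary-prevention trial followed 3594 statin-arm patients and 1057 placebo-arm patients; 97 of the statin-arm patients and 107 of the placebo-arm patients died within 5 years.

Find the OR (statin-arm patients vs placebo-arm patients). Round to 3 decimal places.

OR: 0.246

odds, statin-arm patients = 97/3497 = 0.02774
odds, placebo-arm patients = 107/950 = 0.11263
OR = 0.02774 / 0.11263 = 0.246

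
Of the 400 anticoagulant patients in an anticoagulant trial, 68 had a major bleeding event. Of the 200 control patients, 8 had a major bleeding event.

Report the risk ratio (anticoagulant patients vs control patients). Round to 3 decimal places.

RR = 4.250

risk, anticoagulant patients = 68/400 = 0.17000
risk, control patients = 8/200 = 0.04000
RR = 0.17000 / 0.04000 = 4.250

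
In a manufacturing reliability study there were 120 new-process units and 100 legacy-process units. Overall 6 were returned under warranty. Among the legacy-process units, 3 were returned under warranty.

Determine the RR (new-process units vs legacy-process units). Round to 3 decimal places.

new-process units with the outcome: 6 − 3 = 3
new-process units without the outcome: 120 − 3 = 117
legacy-process units without the outcome: 100 − 3 = 97
risk, new-process units = 3/120 = 0.02500
risk, legacy-process units = 3/100 = 0.03000
RR = 0.02500 / 0.03000 = 0.833

RR ≈ 0.833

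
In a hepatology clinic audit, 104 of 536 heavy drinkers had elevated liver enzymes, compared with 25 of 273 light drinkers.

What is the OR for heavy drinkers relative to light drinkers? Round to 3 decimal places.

OR = (104 × 248) / (432 × 25) = 25792/10800 ≈ 2.388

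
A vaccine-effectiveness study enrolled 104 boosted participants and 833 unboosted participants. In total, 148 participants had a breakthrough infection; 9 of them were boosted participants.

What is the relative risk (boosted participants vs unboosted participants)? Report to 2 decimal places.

boosted participants without the outcome: 104 − 9 = 95
unboosted participants with the outcome: 148 − 9 = 139
unboosted participants without the outcome: 833 − 139 = 694
risk, boosted participants = 9/104 = 0.0865
risk, unboosted participants = 139/833 = 0.1669
RR = 0.0865 / 0.1669 = 0.52

RR ≈ 0.52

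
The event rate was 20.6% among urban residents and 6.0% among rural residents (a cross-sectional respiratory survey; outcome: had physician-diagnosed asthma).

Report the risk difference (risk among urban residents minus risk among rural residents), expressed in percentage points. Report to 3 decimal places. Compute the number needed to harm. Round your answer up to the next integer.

risk difference = 0.2060 − 0.0600 = 0.1460 → 14.600 percentage points
absolute risk difference = 0.146000
1 / 0.146000 = 6.849 → round up → 7

RD = 14.600; NNH = 7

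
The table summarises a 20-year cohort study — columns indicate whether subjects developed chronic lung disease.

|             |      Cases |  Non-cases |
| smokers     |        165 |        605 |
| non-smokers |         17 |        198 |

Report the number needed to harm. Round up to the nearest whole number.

8

risk, smokers = 165/770 = 0.214286
risk, non-smokers = 17/215 = 0.079070
absolute risk difference = 0.135216
1 / 0.135216 = 7.396 → round up → 8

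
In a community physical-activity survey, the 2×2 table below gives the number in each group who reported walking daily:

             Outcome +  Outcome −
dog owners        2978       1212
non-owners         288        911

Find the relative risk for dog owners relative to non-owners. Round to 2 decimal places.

2.96

risk, dog owners = 2978/4190 = 0.7107
risk, non-owners = 288/1199 = 0.2402
RR = 0.7107 / 0.2402 = 2.96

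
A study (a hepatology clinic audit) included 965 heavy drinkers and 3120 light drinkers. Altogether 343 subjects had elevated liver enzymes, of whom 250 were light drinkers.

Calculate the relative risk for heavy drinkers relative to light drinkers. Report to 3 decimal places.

1.203

heavy drinkers with the outcome: 343 − 250 = 93
heavy drinkers without the outcome: 965 − 93 = 872
light drinkers without the outcome: 3120 − 250 = 2870
risk, heavy drinkers = 93/965 = 0.0964
risk, light drinkers = 250/3120 = 0.0801
RR = 0.0964 / 0.0801 = 1.203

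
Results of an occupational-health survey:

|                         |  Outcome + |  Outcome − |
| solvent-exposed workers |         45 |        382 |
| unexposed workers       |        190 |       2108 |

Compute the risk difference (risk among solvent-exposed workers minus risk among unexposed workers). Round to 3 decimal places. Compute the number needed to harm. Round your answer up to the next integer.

RD = 0.023; NNH = 45

risk, solvent-exposed workers = 45/427 = 0.1054
risk, unexposed workers = 190/2298 = 0.0827
risk difference = 0.1054 − 0.0827 = 0.023
absolute risk difference = 0.022706
1 / 0.022706 = 44.041 → round up → 45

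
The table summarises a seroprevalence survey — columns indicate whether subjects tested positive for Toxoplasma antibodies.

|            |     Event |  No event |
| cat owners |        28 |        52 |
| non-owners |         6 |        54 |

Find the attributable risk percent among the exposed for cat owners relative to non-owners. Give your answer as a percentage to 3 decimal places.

risk, cat owners = 28/80 = 0.3500
risk, non-owners = 6/60 = 0.1000
AR% = (0.3500 − 0.1000) / 0.3500 = 0.7143 → 71.429%

AR% ≈ 71.429%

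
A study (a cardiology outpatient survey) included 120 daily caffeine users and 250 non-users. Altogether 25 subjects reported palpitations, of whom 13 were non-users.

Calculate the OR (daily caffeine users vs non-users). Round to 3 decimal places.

daily caffeine users with the outcome: 25 − 13 = 12
daily caffeine users without the outcome: 120 − 12 = 108
non-users without the outcome: 250 − 13 = 237
OR = (12 × 237) / (108 × 13) = 2844/1404 ≈ 2.026

OR: 2.026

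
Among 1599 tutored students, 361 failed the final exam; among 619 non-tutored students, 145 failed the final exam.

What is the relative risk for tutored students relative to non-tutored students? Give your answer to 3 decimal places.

RR: 0.964

risk, tutored students = 361/1599 = 0.2258
risk, non-tutored students = 145/619 = 0.2342
RR = 0.2258 / 0.2342 = 0.964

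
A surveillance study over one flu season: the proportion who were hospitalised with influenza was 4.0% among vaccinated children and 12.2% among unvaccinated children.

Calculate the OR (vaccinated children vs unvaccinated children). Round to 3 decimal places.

0.300

odds, vaccinated children = 0.04000/0.96000 = 0.04167
odds, unvaccinated children = 0.12200/0.87800 = 0.13895
OR = 0.04167 / 0.13895 = 0.300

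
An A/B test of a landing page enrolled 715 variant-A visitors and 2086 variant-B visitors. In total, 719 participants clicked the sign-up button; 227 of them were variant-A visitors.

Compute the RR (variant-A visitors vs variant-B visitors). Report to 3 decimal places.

RR = 1.346

variant-A visitors without the outcome: 715 − 227 = 488
variant-B visitors with the outcome: 719 − 227 = 492
variant-B visitors without the outcome: 2086 − 492 = 1594
risk, variant-A visitors = 227/715 = 0.3175
risk, variant-B visitors = 492/2086 = 0.2359
RR = 0.3175 / 0.2359 = 1.346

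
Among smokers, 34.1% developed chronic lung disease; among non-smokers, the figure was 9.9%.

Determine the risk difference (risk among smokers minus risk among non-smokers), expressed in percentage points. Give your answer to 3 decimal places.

24.200

risk difference = 0.3410 − 0.0990 = 0.2420 → 24.200 percentage points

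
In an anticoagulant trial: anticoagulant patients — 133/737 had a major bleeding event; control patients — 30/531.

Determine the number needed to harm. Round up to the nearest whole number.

NNH = 9

risk, anticoagulant patients = 133/737 = 0.180461
risk, control patients = 30/531 = 0.056497
absolute risk difference = 0.123964
1 / 0.123964 = 8.067 → round up → 9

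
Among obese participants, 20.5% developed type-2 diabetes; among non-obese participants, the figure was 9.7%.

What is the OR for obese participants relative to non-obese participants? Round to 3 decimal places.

OR = 2.401

odds, obese participants = 0.2050/0.7950 = 0.2579
odds, non-obese participants = 0.0970/0.9030 = 0.1074
OR = 0.2579 / 0.1074 = 2.401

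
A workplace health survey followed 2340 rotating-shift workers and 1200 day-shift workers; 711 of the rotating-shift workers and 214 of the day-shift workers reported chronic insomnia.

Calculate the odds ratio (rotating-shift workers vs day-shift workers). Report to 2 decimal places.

odds, rotating-shift workers = 711/1629 = 0.4365
odds, day-shift workers = 214/986 = 0.2170
OR = 0.4365 / 0.2170 = 2.01

2.01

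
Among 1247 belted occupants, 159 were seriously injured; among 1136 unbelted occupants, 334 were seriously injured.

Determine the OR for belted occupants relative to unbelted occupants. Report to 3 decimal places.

OR = (159 × 802) / (1088 × 334) = 127518/363392 ≈ 0.351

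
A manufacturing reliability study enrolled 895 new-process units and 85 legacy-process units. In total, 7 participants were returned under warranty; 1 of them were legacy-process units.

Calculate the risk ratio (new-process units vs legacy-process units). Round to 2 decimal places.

new-process units with the outcome: 7 − 1 = 6
new-process units without the outcome: 895 − 6 = 889
legacy-process units without the outcome: 85 − 1 = 84
risk, new-process units = 6/895 = 0.00670
risk, legacy-process units = 1/85 = 0.01176
RR = 0.00670 / 0.01176 = 0.57

0.57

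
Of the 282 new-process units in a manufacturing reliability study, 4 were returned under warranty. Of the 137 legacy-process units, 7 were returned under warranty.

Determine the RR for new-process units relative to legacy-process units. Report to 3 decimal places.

0.278

risk, new-process units = 4/282 = 0.01418
risk, legacy-process units = 7/137 = 0.05109
RR = 0.01418 / 0.05109 = 0.278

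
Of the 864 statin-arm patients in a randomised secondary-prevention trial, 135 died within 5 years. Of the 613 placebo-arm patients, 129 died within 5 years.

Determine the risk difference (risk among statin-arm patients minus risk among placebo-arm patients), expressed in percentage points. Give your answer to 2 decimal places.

-5.42

risk, statin-arm patients = 135/864 = 0.1562
risk, placebo-arm patients = 129/613 = 0.2104
risk difference = 0.1562 − 0.2104 = -0.0542 → -5.42 percentage points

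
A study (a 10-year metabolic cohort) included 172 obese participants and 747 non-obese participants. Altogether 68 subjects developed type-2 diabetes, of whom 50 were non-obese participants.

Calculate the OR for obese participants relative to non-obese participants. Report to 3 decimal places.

obese participants with the outcome: 68 − 50 = 18
obese participants without the outcome: 172 − 18 = 154
non-obese participants without the outcome: 747 − 50 = 697
OR = (18 × 697) / (154 × 50) = 12546/7700 ≈ 1.629

1.629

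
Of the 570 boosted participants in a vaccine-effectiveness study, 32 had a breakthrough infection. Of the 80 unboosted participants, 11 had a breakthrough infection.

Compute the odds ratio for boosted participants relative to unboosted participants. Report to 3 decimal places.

OR = 0.373

odds, boosted participants = 32/538 = 0.0595
odds, unboosted participants = 11/69 = 0.1594
OR = 0.0595 / 0.1594 = 0.373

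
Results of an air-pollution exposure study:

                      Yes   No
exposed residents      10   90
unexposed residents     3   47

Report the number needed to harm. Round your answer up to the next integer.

NNH = 25

risk, exposed residents = 10/100 = 0.100000
risk, unexposed residents = 3/50 = 0.060000
absolute risk difference = 0.040000
1 / 0.040000 = 25.000 → round up → 25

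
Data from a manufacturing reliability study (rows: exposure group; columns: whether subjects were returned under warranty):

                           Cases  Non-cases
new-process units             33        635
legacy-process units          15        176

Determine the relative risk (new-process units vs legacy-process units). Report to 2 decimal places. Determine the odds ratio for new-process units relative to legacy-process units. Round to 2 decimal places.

RR = 0.63; OR = 0.61

risk, new-process units = 33/668 = 0.04940
risk, legacy-process units = 15/191 = 0.07853
RR = 0.04940 / 0.07853 = 0.63
OR = (33 × 176) / (635 × 15) = 5808/9525 ≈ 0.61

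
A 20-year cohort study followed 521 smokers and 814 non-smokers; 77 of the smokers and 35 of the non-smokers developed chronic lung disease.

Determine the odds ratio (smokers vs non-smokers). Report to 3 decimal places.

OR = (77 × 779) / (444 × 35) = 59983/15540 ≈ 3.860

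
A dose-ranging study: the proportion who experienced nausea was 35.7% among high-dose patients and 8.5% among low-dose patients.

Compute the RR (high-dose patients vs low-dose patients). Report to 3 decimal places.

RR = 0.3570 / 0.0850 = 4.200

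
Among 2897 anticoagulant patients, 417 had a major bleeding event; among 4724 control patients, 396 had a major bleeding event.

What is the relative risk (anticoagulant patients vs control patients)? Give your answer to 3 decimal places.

1.717

risk, anticoagulant patients = 417/2897 = 0.1439
risk, control patients = 396/4724 = 0.0838
RR = 0.1439 / 0.0838 = 1.717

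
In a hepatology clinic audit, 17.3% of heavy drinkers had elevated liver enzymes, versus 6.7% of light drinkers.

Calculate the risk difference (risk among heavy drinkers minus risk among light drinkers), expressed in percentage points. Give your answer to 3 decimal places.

risk difference = 0.1730 − 0.0670 = 0.1060 → 10.600 percentage points

RD ≈ 10.600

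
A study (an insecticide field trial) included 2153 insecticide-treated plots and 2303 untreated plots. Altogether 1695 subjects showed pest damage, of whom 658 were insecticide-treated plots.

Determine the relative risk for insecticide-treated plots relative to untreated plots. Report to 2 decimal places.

insecticide-treated plots without the outcome: 2153 − 658 = 1495
untreated plots with the outcome: 1695 − 658 = 1037
untreated plots without the outcome: 2303 − 1037 = 1266
risk, insecticide-treated plots = 658/2153 = 0.3056
risk, untreated plots = 1037/2303 = 0.4503
RR = 0.3056 / 0.4503 = 0.68

0.68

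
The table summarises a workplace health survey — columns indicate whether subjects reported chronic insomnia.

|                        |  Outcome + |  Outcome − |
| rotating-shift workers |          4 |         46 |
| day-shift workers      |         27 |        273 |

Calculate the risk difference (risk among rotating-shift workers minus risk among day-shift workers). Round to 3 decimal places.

RD ≈ -0.010

risk, rotating-shift workers = 4/50 = 0.0800
risk, day-shift workers = 27/300 = 0.0900
risk difference = 0.0800 − 0.0900 = -0.010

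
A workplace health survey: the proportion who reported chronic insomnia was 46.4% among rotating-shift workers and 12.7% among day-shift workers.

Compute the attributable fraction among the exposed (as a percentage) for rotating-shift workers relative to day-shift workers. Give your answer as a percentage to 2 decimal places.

AR% = (0.4640 − 0.1270) / 0.4640 = 0.7263 → 72.63%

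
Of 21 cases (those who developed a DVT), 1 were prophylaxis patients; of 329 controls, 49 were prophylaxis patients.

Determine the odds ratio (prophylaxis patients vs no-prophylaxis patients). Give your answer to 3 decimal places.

OR: 0.286

odds, prophylaxis patients = 1/49 = 0.02041
odds, no-prophylaxis patients = 20/280 = 0.07143
OR = 0.02041 / 0.07143 = 0.286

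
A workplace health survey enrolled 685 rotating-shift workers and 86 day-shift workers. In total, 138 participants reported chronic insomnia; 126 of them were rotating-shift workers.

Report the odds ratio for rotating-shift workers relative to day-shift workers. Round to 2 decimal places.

OR ≈ 1.39

rotating-shift workers without the outcome: 685 − 126 = 559
day-shift workers with the outcome: 138 − 126 = 12
day-shift workers without the outcome: 86 − 12 = 74
OR = (126 × 74) / (559 × 12) = 9324/6708 ≈ 1.39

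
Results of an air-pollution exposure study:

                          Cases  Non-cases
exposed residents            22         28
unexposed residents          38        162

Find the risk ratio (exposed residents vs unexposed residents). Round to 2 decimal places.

risk, exposed residents = 22/50 = 0.4400
risk, unexposed residents = 38/200 = 0.1900
RR = 0.4400 / 0.1900 = 2.32

2.32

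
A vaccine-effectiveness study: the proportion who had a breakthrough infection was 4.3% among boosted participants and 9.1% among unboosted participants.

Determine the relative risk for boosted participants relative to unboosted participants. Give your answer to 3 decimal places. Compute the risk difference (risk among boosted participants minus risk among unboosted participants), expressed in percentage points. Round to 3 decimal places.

RR = 0.04300 / 0.09100 = 0.473
risk difference = 0.04300 − 0.09100 = -0.04800 → -4.800 percentage points

RR = 0.473; RD = -4.800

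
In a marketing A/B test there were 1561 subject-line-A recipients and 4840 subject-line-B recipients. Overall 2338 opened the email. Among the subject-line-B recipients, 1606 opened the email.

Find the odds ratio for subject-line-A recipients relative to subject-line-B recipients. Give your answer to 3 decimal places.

subject-line-A recipients with the outcome: 2338 − 1606 = 732
subject-line-A recipients without the outcome: 1561 − 732 = 829
subject-line-B recipients without the outcome: 4840 − 1606 = 3234
odds, subject-line-A recipients = 732/829 = 0.8830
odds, subject-line-B recipients = 1606/3234 = 0.4966
OR = 0.8830 / 0.4966 = 1.778

OR = 1.778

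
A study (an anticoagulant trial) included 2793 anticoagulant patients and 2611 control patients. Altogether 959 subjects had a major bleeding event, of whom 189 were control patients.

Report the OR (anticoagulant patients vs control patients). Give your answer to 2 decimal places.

anticoagulant patients with the outcome: 959 − 189 = 770
anticoagulant patients without the outcome: 2793 − 770 = 2023
control patients without the outcome: 2611 − 189 = 2422
odds, anticoagulant patients = 770/2023 = 0.3806
odds, control patients = 189/2422 = 0.0780
OR = 0.3806 / 0.0780 = 4.88

OR = 4.88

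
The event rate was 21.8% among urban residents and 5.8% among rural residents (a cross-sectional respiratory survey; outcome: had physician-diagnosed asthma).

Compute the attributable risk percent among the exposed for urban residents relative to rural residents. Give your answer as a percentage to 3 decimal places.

AR% = (0.2180 − 0.0580) / 0.2180 = 0.7339 → 73.394%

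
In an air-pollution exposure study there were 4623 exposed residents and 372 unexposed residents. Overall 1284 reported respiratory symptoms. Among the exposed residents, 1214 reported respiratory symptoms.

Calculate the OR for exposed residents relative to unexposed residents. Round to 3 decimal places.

OR ≈ 1.536

exposed residents without the outcome: 4623 − 1214 = 3409
unexposed residents with the outcome: 1284 − 1214 = 70
unexposed residents without the outcome: 372 − 70 = 302
OR = (1214 × 302) / (3409 × 70) = 366628/238630 ≈ 1.536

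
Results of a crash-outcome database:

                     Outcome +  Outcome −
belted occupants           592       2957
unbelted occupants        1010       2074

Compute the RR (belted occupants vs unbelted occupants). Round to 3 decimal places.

0.509

risk, belted occupants = 592/3549 = 0.1668
risk, unbelted occupants = 1010/3084 = 0.3275
RR = 0.1668 / 0.3275 = 0.509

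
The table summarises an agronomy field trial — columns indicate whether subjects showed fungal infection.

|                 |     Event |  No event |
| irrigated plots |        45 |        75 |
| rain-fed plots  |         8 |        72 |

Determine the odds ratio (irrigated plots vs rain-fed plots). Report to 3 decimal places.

OR = (45 × 72) / (75 × 8) = 3240/600 ≈ 5.400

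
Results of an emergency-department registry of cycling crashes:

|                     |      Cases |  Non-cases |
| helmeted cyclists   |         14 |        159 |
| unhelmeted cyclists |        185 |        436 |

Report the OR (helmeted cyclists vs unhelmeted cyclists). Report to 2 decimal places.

odds, helmeted cyclists = 14/159 = 0.0881
odds, unhelmeted cyclists = 185/436 = 0.4243
OR = 0.0881 / 0.4243 = 0.21

OR = 0.21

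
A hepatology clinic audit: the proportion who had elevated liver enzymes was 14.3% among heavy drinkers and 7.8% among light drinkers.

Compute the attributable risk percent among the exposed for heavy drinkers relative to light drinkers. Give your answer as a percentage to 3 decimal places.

AR% = (0.1430 − 0.0780) / 0.1430 = 0.4545 → 45.455%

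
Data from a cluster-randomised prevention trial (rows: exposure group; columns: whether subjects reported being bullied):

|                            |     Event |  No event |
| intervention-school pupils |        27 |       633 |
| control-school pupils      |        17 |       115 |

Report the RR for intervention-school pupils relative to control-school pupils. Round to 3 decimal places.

RR ≈ 0.318

risk, intervention-school pupils = 27/660 = 0.04091
risk, control-school pupils = 17/132 = 0.12879
RR = 0.04091 / 0.12879 = 0.318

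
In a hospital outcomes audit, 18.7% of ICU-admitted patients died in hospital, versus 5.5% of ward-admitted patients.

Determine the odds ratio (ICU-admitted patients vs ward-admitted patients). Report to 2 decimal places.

odds, ICU-admitted patients = 0.1870/0.8130 = 0.2300
odds, ward-admitted patients = 0.0550/0.9450 = 0.0582
OR = 0.2300 / 0.0582 = 3.95

3.95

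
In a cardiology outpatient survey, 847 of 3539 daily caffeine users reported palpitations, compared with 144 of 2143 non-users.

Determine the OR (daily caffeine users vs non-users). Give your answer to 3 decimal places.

OR = (847 × 1999) / (2692 × 144) = 1693153/387648 ≈ 4.368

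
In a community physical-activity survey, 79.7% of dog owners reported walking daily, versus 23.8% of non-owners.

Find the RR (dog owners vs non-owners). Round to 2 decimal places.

RR = 0.7970 / 0.2380 = 3.35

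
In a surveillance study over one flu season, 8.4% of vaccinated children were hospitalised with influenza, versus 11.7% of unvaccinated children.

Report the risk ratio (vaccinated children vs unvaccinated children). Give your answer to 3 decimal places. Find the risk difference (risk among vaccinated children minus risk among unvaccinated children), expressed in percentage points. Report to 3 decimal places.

RR = 0.718; RD = -3.300

RR = 0.0840 / 0.1170 = 0.718
risk difference = 0.0840 − 0.1170 = -0.0330 → -3.300 percentage points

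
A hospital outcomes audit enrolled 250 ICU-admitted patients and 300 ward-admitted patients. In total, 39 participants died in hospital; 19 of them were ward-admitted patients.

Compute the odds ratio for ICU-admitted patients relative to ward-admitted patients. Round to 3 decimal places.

1.286

ICU-admitted patients with the outcome: 39 − 19 = 20
ICU-admitted patients without the outcome: 250 − 20 = 230
ward-admitted patients without the outcome: 300 − 19 = 281
OR = (20 × 281) / (230 × 19) = 5620/4370 ≈ 1.286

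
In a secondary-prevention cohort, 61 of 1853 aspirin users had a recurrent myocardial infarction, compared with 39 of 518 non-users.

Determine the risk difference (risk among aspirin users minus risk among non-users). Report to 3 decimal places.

risk, aspirin users = 61/1853 = 0.03292
risk, non-users = 39/518 = 0.07529
risk difference = 0.03292 − 0.07529 = -0.042

RD ≈ -0.042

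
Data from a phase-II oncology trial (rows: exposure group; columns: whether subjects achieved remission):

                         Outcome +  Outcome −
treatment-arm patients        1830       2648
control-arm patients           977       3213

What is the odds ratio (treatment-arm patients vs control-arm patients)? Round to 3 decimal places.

OR = (1830 × 3213) / (2648 × 977) = 5879790/2587096 ≈ 2.273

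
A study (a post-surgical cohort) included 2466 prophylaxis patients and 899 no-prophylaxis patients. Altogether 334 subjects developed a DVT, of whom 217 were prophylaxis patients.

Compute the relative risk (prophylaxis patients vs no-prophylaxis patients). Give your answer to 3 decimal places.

RR = 0.676

prophylaxis patients without the outcome: 2466 − 217 = 2249
no-prophylaxis patients with the outcome: 334 − 217 = 117
no-prophylaxis patients without the outcome: 899 − 117 = 782
risk, prophylaxis patients = 217/2466 = 0.0880
risk, no-prophylaxis patients = 117/899 = 0.1301
RR = 0.0880 / 0.1301 = 0.676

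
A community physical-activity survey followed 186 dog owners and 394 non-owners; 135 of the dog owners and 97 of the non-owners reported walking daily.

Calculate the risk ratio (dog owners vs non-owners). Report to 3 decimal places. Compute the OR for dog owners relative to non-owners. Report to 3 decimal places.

risk, dog owners = 135/186 = 0.7258
risk, non-owners = 97/394 = 0.2462
RR = 0.7258 / 0.2462 = 2.948
OR = (135 × 297) / (51 × 97) = 40095/4947 ≈ 8.105

RR = 2.948; OR = 8.105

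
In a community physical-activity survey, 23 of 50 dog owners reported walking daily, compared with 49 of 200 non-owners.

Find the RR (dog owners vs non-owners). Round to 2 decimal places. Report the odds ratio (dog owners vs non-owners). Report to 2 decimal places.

risk, dog owners = 23/50 = 0.4600
risk, non-owners = 49/200 = 0.2450
RR = 0.4600 / 0.2450 = 1.88
OR = (23 × 151) / (27 × 49) = 3473/1323 ≈ 2.63

RR = 1.88; OR = 2.63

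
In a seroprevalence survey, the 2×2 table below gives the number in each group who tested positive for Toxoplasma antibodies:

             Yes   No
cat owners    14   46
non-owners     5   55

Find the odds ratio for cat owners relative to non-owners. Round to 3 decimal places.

OR = (14 × 55) / (46 × 5) = 770/230 ≈ 3.348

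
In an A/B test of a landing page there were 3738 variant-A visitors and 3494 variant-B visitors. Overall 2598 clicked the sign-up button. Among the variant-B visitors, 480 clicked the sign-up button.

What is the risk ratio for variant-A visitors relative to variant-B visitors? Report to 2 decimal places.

variant-A visitors with the outcome: 2598 − 480 = 2118
variant-A visitors without the outcome: 3738 − 2118 = 1620
variant-B visitors without the outcome: 3494 − 480 = 3014
risk, variant-A visitors = 2118/3738 = 0.5666
risk, variant-B visitors = 480/3494 = 0.1374
RR = 0.5666 / 0.1374 = 4.12

RR: 4.12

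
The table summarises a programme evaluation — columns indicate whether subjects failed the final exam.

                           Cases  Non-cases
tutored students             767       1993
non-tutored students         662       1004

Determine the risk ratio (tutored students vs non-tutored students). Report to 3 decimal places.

risk, tutored students = 767/2760 = 0.2779
risk, non-tutored students = 662/1666 = 0.3974
RR = 0.2779 / 0.3974 = 0.699

0.699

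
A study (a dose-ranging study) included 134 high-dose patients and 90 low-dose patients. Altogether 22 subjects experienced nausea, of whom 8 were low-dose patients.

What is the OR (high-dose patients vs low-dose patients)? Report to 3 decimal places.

OR: 1.196

high-dose patients with the outcome: 22 − 8 = 14
high-dose patients without the outcome: 134 − 14 = 120
low-dose patients without the outcome: 90 − 8 = 82
odds, high-dose patients = 14/120 = 0.1167
odds, low-dose patients = 8/82 = 0.0976
OR = 0.1167 / 0.0976 = 1.196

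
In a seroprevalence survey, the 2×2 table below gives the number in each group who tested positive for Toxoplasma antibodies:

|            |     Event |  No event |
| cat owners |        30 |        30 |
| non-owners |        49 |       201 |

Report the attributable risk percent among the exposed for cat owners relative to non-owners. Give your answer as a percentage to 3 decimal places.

60.800%

risk, cat owners = 30/60 = 0.5000
risk, non-owners = 49/250 = 0.1960
AR% = (0.5000 − 0.1960) / 0.5000 = 0.6080 → 60.800%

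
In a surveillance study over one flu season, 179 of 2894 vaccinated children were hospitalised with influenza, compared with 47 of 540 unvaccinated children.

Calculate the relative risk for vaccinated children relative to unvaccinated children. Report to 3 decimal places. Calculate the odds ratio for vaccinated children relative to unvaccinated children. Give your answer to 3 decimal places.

RR = 0.711; OR = 0.692

risk, vaccinated children = 179/2894 = 0.0619
risk, unvaccinated children = 47/540 = 0.0870
RR = 0.0619 / 0.0870 = 0.711
OR = (179 × 493) / (2715 × 47) = 88247/127605 ≈ 0.692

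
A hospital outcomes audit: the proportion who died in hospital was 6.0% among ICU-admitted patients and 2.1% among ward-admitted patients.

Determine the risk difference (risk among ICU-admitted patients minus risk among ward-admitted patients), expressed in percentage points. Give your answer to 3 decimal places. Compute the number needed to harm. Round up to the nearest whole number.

RD = 3.900; NNH = 26

risk difference = 0.06000 − 0.02100 = 0.03900 → 3.900 percentage points
absolute risk difference = 0.039000
1 / 0.039000 = 25.641 → round up → 26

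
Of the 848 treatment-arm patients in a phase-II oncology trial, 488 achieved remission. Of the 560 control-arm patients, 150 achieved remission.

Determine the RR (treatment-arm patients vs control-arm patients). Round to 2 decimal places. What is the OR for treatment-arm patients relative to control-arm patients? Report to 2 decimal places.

risk, treatment-arm patients = 488/848 = 0.5755
risk, control-arm patients = 150/560 = 0.2679
RR = 0.5755 / 0.2679 = 2.15
OR = (488 × 410) / (360 × 150) = 200080/54000 ≈ 3.71

RR = 2.15; OR = 3.71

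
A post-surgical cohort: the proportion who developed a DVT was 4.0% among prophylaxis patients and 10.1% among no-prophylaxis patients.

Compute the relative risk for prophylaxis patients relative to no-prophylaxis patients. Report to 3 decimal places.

RR = 0.04000 / 0.10100 = 0.396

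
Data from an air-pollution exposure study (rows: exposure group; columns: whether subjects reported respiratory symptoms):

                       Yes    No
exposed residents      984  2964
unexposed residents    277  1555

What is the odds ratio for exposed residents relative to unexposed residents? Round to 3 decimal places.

odds, exposed residents = 984/2964 = 0.3320
odds, unexposed residents = 277/1555 = 0.1781
OR = 0.3320 / 0.1781 = 1.864

OR ≈ 1.864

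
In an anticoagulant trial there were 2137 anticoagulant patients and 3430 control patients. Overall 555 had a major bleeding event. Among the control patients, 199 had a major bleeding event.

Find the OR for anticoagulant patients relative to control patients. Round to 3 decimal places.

3.245

anticoagulant patients with the outcome: 555 − 199 = 356
anticoagulant patients without the outcome: 2137 − 356 = 1781
control patients without the outcome: 3430 − 199 = 3231
odds, anticoagulant patients = 356/1781 = 0.1999
odds, control patients = 199/3231 = 0.0616
OR = 0.1999 / 0.0616 = 3.245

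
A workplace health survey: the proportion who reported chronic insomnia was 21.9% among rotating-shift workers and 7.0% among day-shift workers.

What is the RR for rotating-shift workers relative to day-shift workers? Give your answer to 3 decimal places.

RR = 0.2190 / 0.0700 = 3.129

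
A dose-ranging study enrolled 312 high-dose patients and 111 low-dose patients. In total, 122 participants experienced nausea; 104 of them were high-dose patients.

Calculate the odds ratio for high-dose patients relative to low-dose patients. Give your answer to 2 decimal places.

high-dose patients without the outcome: 312 − 104 = 208
low-dose patients with the outcome: 122 − 104 = 18
low-dose patients without the outcome: 111 − 18 = 93
odds, high-dose patients = 104/208 = 0.5000
odds, low-dose patients = 18/93 = 0.1935
OR = 0.5000 / 0.1935 = 2.58

OR: 2.58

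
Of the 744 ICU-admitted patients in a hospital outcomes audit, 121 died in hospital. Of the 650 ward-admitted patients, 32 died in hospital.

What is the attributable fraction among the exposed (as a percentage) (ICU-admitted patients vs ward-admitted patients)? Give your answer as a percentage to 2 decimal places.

AR% = 69.73%

risk, ICU-admitted patients = 121/744 = 0.16263
risk, ward-admitted patients = 32/650 = 0.04923
AR% = (0.16263 − 0.04923) / 0.16263 = 0.6973 → 69.73%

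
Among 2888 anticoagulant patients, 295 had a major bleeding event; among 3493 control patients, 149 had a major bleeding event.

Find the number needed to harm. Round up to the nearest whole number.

NNH: 17

risk, anticoagulant patients = 295/2888 = 0.102147
risk, control patients = 149/3493 = 0.042657
absolute risk difference = 0.059490
1 / 0.059490 = 16.810 → round up → 17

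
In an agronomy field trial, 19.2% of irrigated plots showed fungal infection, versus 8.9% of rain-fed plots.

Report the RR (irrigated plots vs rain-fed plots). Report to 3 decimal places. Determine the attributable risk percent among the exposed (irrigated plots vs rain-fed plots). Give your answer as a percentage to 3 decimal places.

RR = 0.1920 / 0.0890 = 2.157
AR% = (0.1920 − 0.0890) / 0.1920 = 0.5365 → 53.646%

RR = 2.157; AR% = 53.646%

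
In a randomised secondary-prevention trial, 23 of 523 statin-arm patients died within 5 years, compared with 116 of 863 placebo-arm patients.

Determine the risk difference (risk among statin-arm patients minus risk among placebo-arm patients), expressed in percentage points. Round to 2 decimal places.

RD ≈ -9.04

risk, statin-arm patients = 23/523 = 0.04398
risk, placebo-arm patients = 116/863 = 0.13441
risk difference = 0.04398 − 0.13441 = -0.09044 → -9.04 percentage points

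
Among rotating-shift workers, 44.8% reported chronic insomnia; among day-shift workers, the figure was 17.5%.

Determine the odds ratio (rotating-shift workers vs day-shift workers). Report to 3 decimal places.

odds, rotating-shift workers = 0.4480/0.5520 = 0.8116
odds, day-shift workers = 0.1750/0.8250 = 0.2121
OR = 0.8116 / 0.2121 = 3.826

OR = 3.826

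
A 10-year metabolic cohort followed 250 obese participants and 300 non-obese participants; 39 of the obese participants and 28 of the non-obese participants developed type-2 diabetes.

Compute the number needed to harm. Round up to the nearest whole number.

risk, obese participants = 39/250 = 0.156000
risk, non-obese participants = 28/300 = 0.093333
absolute risk difference = 0.062667
1 / 0.062667 = 15.957 → round up → 16

NNH ≈ 16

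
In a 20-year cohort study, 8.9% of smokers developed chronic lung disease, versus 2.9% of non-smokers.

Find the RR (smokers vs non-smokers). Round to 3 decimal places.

RR = 0.08900 / 0.02900 = 3.069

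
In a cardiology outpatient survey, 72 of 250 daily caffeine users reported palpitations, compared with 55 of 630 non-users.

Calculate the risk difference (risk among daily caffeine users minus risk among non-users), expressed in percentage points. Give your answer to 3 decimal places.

risk, daily caffeine users = 72/250 = 0.2880
risk, non-users = 55/630 = 0.0873
risk difference = 0.2880 − 0.0873 = 0.2007 → 20.070 percentage points

RD = 20.070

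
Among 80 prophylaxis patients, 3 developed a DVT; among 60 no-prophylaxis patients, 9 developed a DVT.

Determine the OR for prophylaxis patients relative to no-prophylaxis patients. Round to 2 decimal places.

0.22

odds, prophylaxis patients = 3/77 = 0.03896
odds, no-prophylaxis patients = 9/51 = 0.17647
OR = 0.03896 / 0.17647 = 0.22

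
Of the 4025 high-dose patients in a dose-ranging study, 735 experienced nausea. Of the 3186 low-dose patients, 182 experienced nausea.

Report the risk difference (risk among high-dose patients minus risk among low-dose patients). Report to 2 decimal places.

risk, high-dose patients = 735/4025 = 0.1826
risk, low-dose patients = 182/3186 = 0.0571
risk difference = 0.1826 − 0.0571 = 0.13

RD: 0.13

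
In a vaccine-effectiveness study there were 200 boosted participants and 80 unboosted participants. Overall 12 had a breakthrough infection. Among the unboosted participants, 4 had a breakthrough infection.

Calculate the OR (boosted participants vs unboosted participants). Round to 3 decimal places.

0.792

boosted participants with the outcome: 12 − 4 = 8
boosted participants without the outcome: 200 − 8 = 192
unboosted participants without the outcome: 80 − 4 = 76
OR = (8 × 76) / (192 × 4) = 608/768 ≈ 0.792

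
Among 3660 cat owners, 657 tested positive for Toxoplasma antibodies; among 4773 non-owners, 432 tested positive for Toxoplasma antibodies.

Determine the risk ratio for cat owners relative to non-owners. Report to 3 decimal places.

risk, cat owners = 657/3660 = 0.1795
risk, non-owners = 432/4773 = 0.0905
RR = 0.1795 / 0.0905 = 1.983

1.983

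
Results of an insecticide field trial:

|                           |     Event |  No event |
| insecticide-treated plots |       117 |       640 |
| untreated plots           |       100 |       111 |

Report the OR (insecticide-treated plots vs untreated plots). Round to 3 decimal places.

OR: 0.203

odds, insecticide-treated plots = 117/640 = 0.1828
odds, untreated plots = 100/111 = 0.9009
OR = 0.1828 / 0.9009 = 0.203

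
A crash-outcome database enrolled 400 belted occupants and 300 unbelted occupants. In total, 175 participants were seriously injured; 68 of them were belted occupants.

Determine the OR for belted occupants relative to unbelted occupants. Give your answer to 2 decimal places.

belted occupants without the outcome: 400 − 68 = 332
unbelted occupants with the outcome: 175 − 68 = 107
unbelted occupants without the outcome: 300 − 107 = 193
odds, belted occupants = 68/332 = 0.2048
odds, unbelted occupants = 107/193 = 0.5544
OR = 0.2048 / 0.5544 = 0.37

0.37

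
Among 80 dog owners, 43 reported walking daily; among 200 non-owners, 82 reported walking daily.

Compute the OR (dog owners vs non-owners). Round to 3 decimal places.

odds, dog owners = 43/37 = 1.1622
odds, non-owners = 82/118 = 0.6949
OR = 1.1622 / 0.6949 = 1.672

OR: 1.672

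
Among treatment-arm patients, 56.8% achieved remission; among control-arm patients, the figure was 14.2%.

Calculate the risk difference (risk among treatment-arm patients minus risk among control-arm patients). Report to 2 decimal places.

risk difference = 0.5680 − 0.1420 = 0.43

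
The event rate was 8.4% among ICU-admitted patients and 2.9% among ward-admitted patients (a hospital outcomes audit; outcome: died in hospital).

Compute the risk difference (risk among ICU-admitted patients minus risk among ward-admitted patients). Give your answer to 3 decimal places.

risk difference = 0.08400 − 0.02900 = 0.055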